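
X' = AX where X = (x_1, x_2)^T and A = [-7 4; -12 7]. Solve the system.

x_1(t) = -2K_1e^(-t) + K_2e^(t), x_2(t) = -3K_1e^(-t) + 2K_2e^(t)

Coefficient matrix A = [[-7, 4], [-12, 7]].
Characteristic polynomial det(A - λI) = λ^2 - 1 = 0.
Eigenvalues λ = -1, 1.
For λ=-1: (A-λI) row 1 is [-6, 4], so an eigenvector is (-2, -3).
For λ=1: (A-λI) row 1 is [-8, 4], so an eigenvector is (1, 2).
General solution: K_1e^(-t)(-2,-3) + K_2e^(t)(1,2).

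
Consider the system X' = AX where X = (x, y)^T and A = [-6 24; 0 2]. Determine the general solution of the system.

x(t) = C_1e^(-6t) - 3C_2e^(2t), y(t) = -C_2e^(2t)

Coefficient matrix A = [[-6, 24], [0, 2]].
Characteristic polynomial det(A - λI) = λ^2 + 4λ - 12 = 0.
Eigenvalues λ = -6, 2.
For λ=-6: (A-λI) row 1 is [0, 24], so an eigenvector is (1, 0).
For λ=2: (A-λI) row 1 is [-8, 24], so an eigenvector is (-3, -1).
General solution: C_1e^(-6t)(1,0) + C_2e^(2t)(-3,-1).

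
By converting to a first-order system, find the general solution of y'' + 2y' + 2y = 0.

Let x_1 = y, x_2 = y'. Then x_1' = x_2 and x_2' = -2x_1 - 2x_2.
A = [[0,1],[-2,-2]]; det(A-λI) = λ^2 + 2λ + 2.
Eigenvalues λ = -1 ± i.

y(t) = C_1e^(-t)cos(t) + C_2e^(-t)sin(t)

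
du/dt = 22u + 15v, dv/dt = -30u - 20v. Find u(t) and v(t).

u(t) = K_1e^(t)sin(3t) - 2K_1e^(t)cos(3t) - 2K_2e^(t)sin(3t) - K_2e^(t)cos(3t), v(t) = -K_1e^(t)sin(3t) + 3K_1e^(t)cos(3t) + 3K_2e^(t)sin(3t) + K_2e^(t)cos(3t)

Coefficient matrix A = [[22, 15], [-30, -20]].
Characteristic polynomial det(A - λI) = λ^2 - 2λ + 10 = 0.
Eigenvalues λ = 1 ± 3i (complex conjugate pair).
For λ=1+3i: an eigenvector is (-2,3) - i(1,-1) = (-2 - i, 3 + i).
A real fundamental pair from Re and Im of e^((1+3i)t)v: X_1 = e^(t)(cos(3t)·(-2,3) + sin(3t)·(1,-1)), X_2 = e^(t)(sin(3t)·(-2,3) - cos(3t)·(1,-1)).
General solution: K_1X_1 + K_2X_2.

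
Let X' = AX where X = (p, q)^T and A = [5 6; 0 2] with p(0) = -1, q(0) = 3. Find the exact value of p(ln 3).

A = [[5,6],[0,2]]; eigenvalues λ = 5, 2.
Eigenvectors: (-1,0) for λ=5, (2,-1) for λ=2.
From the initial condition, c_1 = -5, c_2 = -3.
p(ln 3) = (-5)(3^5)(-1) + (-3)(3^2)(2) = 1161.

1161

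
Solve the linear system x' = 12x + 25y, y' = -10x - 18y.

Coefficient matrix A = [[12, 25], [-10, -18]].
Characteristic polynomial det(A - λI) = λ^2 + 6λ + 34 = 0.
Eigenvalues λ = -3 ± 5i (complex conjugate pair).
For λ=-3+5i: an eigenvector is (2,-1) - i(1,-1) = (2 - i, -1 + i).
A real fundamental pair from Re and Im of e^((-3+5i)t)v: X_1 = e^(-3t)(cos(5t)·(2,-1) + sin(5t)·(1,-1)), X_2 = e^(-3t)(sin(5t)·(2,-1) - cos(5t)·(1,-1)).
General solution: C_1X_1 + C_2X_2.

x(t) = C_1e^(-3t)sin(5t) + 2C_1e^(-3t)cos(5t) + 2C_2e^(-3t)sin(5t) - C_2e^(-3t)cos(5t), y(t) = -C_1e^(-3t)sin(5t) - C_1e^(-3t)cos(5t) - C_2e^(-3t)sin(5t) + C_2e^(-3t)cos(5t)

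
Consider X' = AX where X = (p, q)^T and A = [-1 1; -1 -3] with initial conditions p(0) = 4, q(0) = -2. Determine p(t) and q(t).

p(t) = 2te^(-2t) + 4e^(-2t), q(t) = -2te^(-2t) - 2e^(-2t)

Coefficient matrix A = [[-1, 1], [-1, -3]].
Characteristic polynomial det(A - λI) = λ^2 + 4λ + 4 = 0.
Single eigenvalue λ = -2 with algebraic multiplicity 2.
Eigenvector v = (1,-1); generalized eigenvector w with (A-λI)w=v is (2,-1).
General solution: e^(-2t)[K_1·v + K_2·(t·v + w)].
Applying p(0)=4, q(0)=-2 gives K_1=0, K_2=2.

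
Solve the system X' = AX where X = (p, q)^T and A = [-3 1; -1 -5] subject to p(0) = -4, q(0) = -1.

p(t) = -5te^(-4t) - 4e^(-4t), q(t) = 5te^(-4t) - e^(-4t)

Coefficient matrix A = [[-3, 1], [-1, -5]].
Characteristic polynomial det(A - λI) = λ^2 + 8λ + 16 = 0.
Single eigenvalue λ = -4 with algebraic multiplicity 2.
Eigenvector v = (-1,1); generalized eigenvector w with (A-λI)w=v is (2,-3).
General solution: e^(-4t)[C_1·v + C_2·(t·v + w)].
Applying p(0)=-4, q(0)=-1 gives C_1=14, C_2=5.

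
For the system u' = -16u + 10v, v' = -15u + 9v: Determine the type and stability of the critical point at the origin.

stable node

A = [[-16,10],[-15,9]]; det(A-λI) = λ^2 + 7λ + 6.
λ = -6, -1: both negative.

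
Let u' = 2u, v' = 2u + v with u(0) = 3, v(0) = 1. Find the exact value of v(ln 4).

A = [[2,0],[2,1]]; eigenvalues λ = 1, 2.
Eigenvectors: (0,1) for λ=1, (1,2) for λ=2.
From the initial condition, c_1 = -5, c_2 = 3.
v(ln 4) = (-5)(4^1)(1) + (3)(4^2)(2) = 76.

76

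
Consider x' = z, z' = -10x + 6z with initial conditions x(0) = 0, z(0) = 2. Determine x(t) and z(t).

Coefficient matrix A = [[0, 1], [-10, 6]].
Characteristic polynomial det(A - λI) = λ^2 - 6λ + 10 = 0.
Eigenvalues λ = 3 ± i (complex conjugate pair).
For λ=3+i: an eigenvector is (-1,-3) - i(0,1) = (-1, -3 - i).
A real fundamental pair from Re and Im of e^((3+i)t)v: X_1 = e^(3t)(cos(t)·(-1,-3) + sin(t)·(0,1)), X_2 = e^(3t)(sin(t)·(-1,-3) - cos(t)·(0,1)).
General solution: c_1X_1 + c_2X_2.
Applying x(0)=0, z(0)=2 gives c_1=0, c_2=-2.

x(t) = 2e^(3t)sin(t), z(t) = 6e^(3t)sin(t) + 2e^(3t)cos(t)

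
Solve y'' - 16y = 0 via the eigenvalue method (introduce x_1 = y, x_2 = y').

y(t) = K_1e^(-4t) + K_2e^(4t)

Let x_1 = y, x_2 = y'. Then x_1' = x_2 and x_2' = 16x_1.
A = [[0,1],[16,0]]; det(A-λI) = λ^2 - 16.
Eigenvalues λ = -4, 4 with eigenvectors (1,-4), (1,4).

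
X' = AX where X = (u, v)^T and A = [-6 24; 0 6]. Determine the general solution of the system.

Coefficient matrix A = [[-6, 24], [0, 6]].
Characteristic polynomial det(A - λI) = λ^2 - 36 = 0.
Eigenvalues λ = -6, 6.
For λ=-6: (A-λI) row 1 is [0, 24], so an eigenvector is (-1, 0).
For λ=6: (A-λI) row 1 is [-12, 24], so an eigenvector is (-2, -1).
General solution: K_1e^(-6t)(-1,0) + K_2e^(6t)(-2,-1).

u(t) = -K_1e^(-6t) - 2K_2e^(6t), v(t) = -K_2e^(6t)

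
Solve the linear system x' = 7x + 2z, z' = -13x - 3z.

Coefficient matrix A = [[7, 2], [-13, -3]].
Characteristic polynomial det(A - λI) = λ^2 - 4λ + 5 = 0.
Eigenvalues λ = 2 ± i (complex conjugate pair).
For λ=2+i: an eigenvector is (-1,3) - i(1,-2) = (-1 - i, 3 + 2i).
A real fundamental pair from Re and Im of e^((2+i)t)v: X_1 = e^(2t)(cos(t)·(-1,3) + sin(t)·(1,-2)), X_2 = e^(2t)(sin(t)·(-1,3) - cos(t)·(1,-2)).
General solution: c_1X_1 + c_2X_2.

x(t) = c_1e^(2t)sin(t) - c_1e^(2t)cos(t) - c_2e^(2t)sin(t) - c_2e^(2t)cos(t), z(t) = -2c_1e^(2t)sin(t) + 3c_1e^(2t)cos(t) + 3c_2e^(2t)sin(t) + 2c_2e^(2t)cos(t)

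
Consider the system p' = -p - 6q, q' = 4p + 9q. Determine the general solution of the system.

p(t) = 3K_1e^(3t) - K_2e^(5t), q(t) = -2K_1e^(3t) + K_2e^(5t)

Coefficient matrix A = [[-1, -6], [4, 9]].
Characteristic polynomial det(A - λI) = λ^2 - 8λ + 15 = 0.
Eigenvalues λ = 3, 5.
For λ=3: (A-λI) row 1 is [-4, -6], so an eigenvector is (3, -2).
For λ=5: (A-λI) row 1 is [-6, -6], so an eigenvector is (-1, 1).
General solution: K_1e^(3t)(3,-2) + K_2e^(5t)(-1,1).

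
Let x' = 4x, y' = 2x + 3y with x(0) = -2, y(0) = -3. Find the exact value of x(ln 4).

-512

A = [[4,0],[2,3]]; eigenvalues λ = 3, 4.
Eigenvectors: (0,1) for λ=3, (-1,-2) for λ=4.
From the initial condition, c_1 = 1, c_2 = 2.
x(ln 4) = (1)(4^3)(0) + (2)(4^4)(-1) = -512.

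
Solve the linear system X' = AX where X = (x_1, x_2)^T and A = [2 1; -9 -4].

x_1(t) = C_1e^(-t) + C_2te^(-t), x_2(t) = -3C_1e^(-t) - 3C_2te^(-t) + C_2e^(-t)

Coefficient matrix A = [[2, 1], [-9, -4]].
Characteristic polynomial det(A - λI) = λ^2 + 2λ + 1 = 0.
Single eigenvalue λ = -1 with algebraic multiplicity 2.
Eigenvector v = (1,-3); generalized eigenvector w with (A-λI)w=v is (0,1).
General solution: e^(-t)[C_1·v + C_2·(t·v + w)].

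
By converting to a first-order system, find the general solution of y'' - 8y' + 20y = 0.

Let x_1 = y, x_2 = y'. Then x_1' = x_2 and x_2' = -20x_1 + 8x_2.
A = [[0,1],[-20,8]]; det(A-λI) = λ^2 - 8λ + 20.
Eigenvalues λ = 4 ± 2i.

y(t) = C_1e^(4t)cos(2t) + C_2e^(4t)sin(2t)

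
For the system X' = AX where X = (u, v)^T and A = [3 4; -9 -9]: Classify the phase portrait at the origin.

A = [[3,4],[-9,-9]]; det(A-λI) = λ^2 + 6λ + 9.
repeated λ = -3 with a single eigenvector.

stable improper node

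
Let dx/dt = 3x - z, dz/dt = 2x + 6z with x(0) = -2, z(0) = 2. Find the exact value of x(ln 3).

-162

A = [[3,-1],[2,6]]; eigenvalues λ = 4, 5.
Eigenvectors: (-1,1) for λ=4, (1,-2) for λ=5.
From the initial condition, c_1 = 2, c_2 = 0.
x(ln 3) = (2)(3^4)(-1) + (0)(3^5)(1) = -162.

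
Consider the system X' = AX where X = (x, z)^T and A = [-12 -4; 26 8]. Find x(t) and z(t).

x(t) = -c_1e^(-2t)sin(2t) - c_1e^(-2t)cos(2t) - c_2e^(-2t)sin(2t) + c_2e^(-2t)cos(2t), z(t) = 2c_1e^(-2t)sin(2t) + 3c_1e^(-2t)cos(2t) + 3c_2e^(-2t)sin(2t) - 2c_2e^(-2t)cos(2t)

Coefficient matrix A = [[-12, -4], [26, 8]].
Characteristic polynomial det(A - λI) = λ^2 + 4λ + 8 = 0.
Eigenvalues λ = -2 ± 2i (complex conjugate pair).
For λ=-2+2i: an eigenvector is (-1,3) - i(-1,2) = (-1 + i, 3 - 2i).
A real fundamental pair from Re and Im of e^((-2+2i)t)v: X_1 = e^(-2t)(cos(2t)·(-1,3) + sin(2t)·(-1,2)), X_2 = e^(-2t)(sin(2t)·(-1,3) - cos(2t)·(-1,2)).
General solution: c_1X_1 + c_2X_2.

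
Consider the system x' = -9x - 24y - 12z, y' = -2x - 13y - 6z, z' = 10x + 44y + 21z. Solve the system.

Coefficient matrix A = [[-9, -24, -12], [-2, -13, -6], [10, 44, 21]].
det(A - λI) = 0 gives eigenvalues λ = -1, 3, -3.
For λ=-1: eigenvector (0,1,-2).
For λ=3: eigenvector (-1,-1,3).
For λ=-3: eigenvector (-2,1,-1).
General solution: C_1e^(-t)(0,1,-2) + C_2e^(3t)(-1,-1,3) + C_3e^(-3t)(-2,1,-1).

x(t) = -C_2e^(3t) - 2C_3e^(-3t), y(t) = C_1e^(-t) - C_2e^(3t) + C_3e^(-3t), z(t) = -2C_1e^(-t) + 3C_2e^(3t) - C_3e^(-3t)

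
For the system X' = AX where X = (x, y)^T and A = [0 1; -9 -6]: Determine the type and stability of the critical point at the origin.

stable improper node

A = [[0,1],[-9,-6]]; det(A-λI) = λ^2 + 6λ + 9.
repeated λ = -3 with a single eigenvector.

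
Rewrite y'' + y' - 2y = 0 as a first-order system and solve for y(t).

Let x_1 = y, x_2 = y'. Then x_1' = x_2 and x_2' = 2x_1 - x_2.
A = [[0,1],[2,-1]]; det(A-λI) = λ^2 + λ - 2.
Eigenvalues λ = -2, 1 with eigenvectors (1,-2), (1,1).

y(t) = C_1e^(-2t) + C_2e^(t)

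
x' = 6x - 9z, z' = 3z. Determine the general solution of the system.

x(t) = c_1e^(6t) + 3c_2e^(3t), z(t) = c_2e^(3t)

Coefficient matrix A = [[6, -9], [0, 3]].
Characteristic polynomial det(A - λI) = λ^2 - 9λ + 18 = 0.
Eigenvalues λ = 6, 3.
For λ=6: (A-λI) row 1 is [0, -9], so an eigenvector is (1, 0).
For λ=3: (A-λI) row 1 is [3, -9], so an eigenvector is (3, 1).
General solution: c_1e^(6t)(1,0) + c_2e^(3t)(3,1).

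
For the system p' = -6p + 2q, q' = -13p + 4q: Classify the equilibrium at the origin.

A = [[-6,2],[-13,4]]; det(A-λI) = λ^2 + 2λ + 2.
λ = -1 ± i: negative real part.

stable spiral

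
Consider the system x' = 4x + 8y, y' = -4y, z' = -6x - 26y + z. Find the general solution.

Coefficient matrix A = [[4, 8, 0], [0, -4, 0], [-6, -26, 1]].
det(A - λI) = 0 gives eigenvalues λ = 1, 4, -4.
For λ=1: eigenvector (0,0,1).
For λ=4: eigenvector (1,0,-2).
For λ=-4: eigenvector (1,-1,-4).
General solution: K_1e^(t)(0,0,1) + K_2e^(4t)(1,0,-2) + K_3e^(-4t)(1,-1,-4).

x(t) = K_2e^(4t) + K_3e^(-4t), y(t) = -K_3e^(-4t), z(t) = K_1e^(t) - 2K_2e^(4t) - 4K_3e^(-4t)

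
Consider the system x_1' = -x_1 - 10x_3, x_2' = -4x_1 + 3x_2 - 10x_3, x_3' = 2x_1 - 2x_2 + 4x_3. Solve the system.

Coefficient matrix A = [[-1, 0, -10], [-4, 3, -10], [2, -2, 4]].
det(A - λI) = 0 gives eigenvalues λ = 3, -1, 4.
For λ=3: eigenvector (5,4,-2).
For λ=-1: eigenvector (1,1,0).
For λ=4: eigenvector (-2,-2,1).
General solution: C_1e^(3t)(5,4,-2) + C_2e^(-t)(1,1,0) + C_3e^(4t)(-2,-2,1).

x_1(t) = 5C_1e^(3t) + C_2e^(-t) - 2C_3e^(4t), x_2(t) = 4C_1e^(3t) + C_2e^(-t) - 2C_3e^(4t), x_3(t) = -2C_1e^(3t) + C_3e^(4t)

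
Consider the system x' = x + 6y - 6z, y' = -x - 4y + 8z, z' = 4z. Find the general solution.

x(t) = 2C_1e^(-2t) + 3C_2e^(-t), y(t) = -C_1e^(-2t) - C_2e^(-t) + C_3e^(4t), z(t) = C_3e^(4t)

Coefficient matrix A = [[1, 6, -6], [-1, -4, 8], [0, 0, 4]].
det(A - λI) = 0 gives eigenvalues λ = -2, -1, 4.
For λ=-2: eigenvector (2,-1,0).
For λ=-1: eigenvector (3,-1,0).
For λ=4: eigenvector (0,1,1).
General solution: C_1e^(-2t)(2,-1,0) + C_2e^(-t)(3,-1,0) + C_3e^(4t)(0,1,1).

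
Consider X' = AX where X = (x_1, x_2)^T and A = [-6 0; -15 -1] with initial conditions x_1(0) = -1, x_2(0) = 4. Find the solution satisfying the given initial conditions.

Coefficient matrix A = [[-6, 0], [-15, -1]].
Characteristic polynomial det(A - λI) = λ^2 + 7λ + 6 = 0.
Eigenvalues λ = -6, -1.
For λ=-6: (A-λI) row 2 is [-15, 5], so an eigenvector is (1, 3).
For λ=-1: (A-λI) row 1 is [-5, 0], so an eigenvector is (0, 1).
General solution: K_1e^(-6t)(1,3) + K_2e^(-t)(0,1).
Applying x_1(0)=-1, x_2(0)=4 gives K_1=-1, K_2=7.

x_1(t) = -e^(-6t), x_2(t) = 7e^(-t) - 3e^(-6t)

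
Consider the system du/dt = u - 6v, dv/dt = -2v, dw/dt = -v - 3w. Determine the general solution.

Coefficient matrix A = [[1, -6, 0], [0, -2, 0], [0, -1, -3]].
det(A - λI) = 0 gives eigenvalues λ = -2, 1, -3.
For λ=-2: eigenvector (2,1,-1).
For λ=1: eigenvector (1,0,0).
For λ=-3: eigenvector (0,0,1).
General solution: K_1e^(-2t)(2,1,-1) + K_2e^(t)(1,0,0) + K_3e^(-3t)(0,0,1).

u(t) = 2K_1e^(-2t) + K_2e^(t), v(t) = K_1e^(-2t), w(t) = -K_1e^(-2t) + K_3e^(-3t)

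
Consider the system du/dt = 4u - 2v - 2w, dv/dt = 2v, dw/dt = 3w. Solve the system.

u(t) = 2C_1e^(3t) + C_2e^(2t) + C_3e^(4t), v(t) = C_2e^(2t), w(t) = C_1e^(3t)

Coefficient matrix A = [[4, -2, -2], [0, 2, 0], [0, 0, 3]].
det(A - λI) = 0 gives eigenvalues λ = 3, 2, 4.
For λ=3: eigenvector (2,0,1).
For λ=2: eigenvector (1,1,0).
For λ=4: eigenvector (1,0,0).
General solution: C_1e^(3t)(2,0,1) + C_2e^(2t)(1,1,0) + C_3e^(4t)(1,0,0).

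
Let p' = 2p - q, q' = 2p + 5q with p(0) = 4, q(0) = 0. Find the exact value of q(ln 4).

1536

A = [[2,-1],[2,5]]; eigenvalues λ = 3, 4.
Eigenvectors: (1,-1) for λ=3, (1,-2) for λ=4.
From the initial condition, c_1 = 8, c_2 = -4.
q(ln 4) = (8)(4^3)(-1) + (-4)(4^4)(-2) = 1536.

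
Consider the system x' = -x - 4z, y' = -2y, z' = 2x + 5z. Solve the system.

Coefficient matrix A = [[-1, 0, -4], [0, -2, 0], [2, 0, 5]].
det(A - λI) = 0 gives eigenvalues λ = 3, -2, 1.
For λ=3: eigenvector (-1,0,1).
For λ=-2: eigenvector (0,1,0).
For λ=1: eigenvector (2,0,-1).
General solution: C_1e^(3t)(-1,0,1) + C_2e^(-2t)(0,1,0) + C_3e^(t)(2,0,-1).

x(t) = -C_1e^(3t) + 2C_3e^(t), y(t) = C_2e^(-2t), z(t) = C_1e^(3t) - C_3e^(t)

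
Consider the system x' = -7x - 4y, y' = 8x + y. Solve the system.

x(t) = -K_1e^(-3t)cos(4t) - K_2e^(-3t)sin(4t), y(t) = -K_1e^(-3t)sin(4t) + K_1e^(-3t)cos(4t) + K_2e^(-3t)sin(4t) + K_2e^(-3t)cos(4t)

Coefficient matrix A = [[-7, -4], [8, 1]].
Characteristic polynomial det(A - λI) = λ^2 + 6λ + 25 = 0.
Eigenvalues λ = -3 ± 4i (complex conjugate pair).
For λ=-3+4i: an eigenvector is (-1,1) - i(0,-1) = (-1, 1 + i).
A real fundamental pair from Re and Im of e^((-3+4i)t)v: X_1 = e^(-3t)(cos(4t)·(-1,1) + sin(4t)·(0,-1)), X_2 = e^(-3t)(sin(4t)·(-1,1) - cos(4t)·(0,-1)).
General solution: K_1X_1 + K_2X_2.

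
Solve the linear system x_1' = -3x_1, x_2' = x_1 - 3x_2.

Coefficient matrix A = [[-3, 0], [1, -3]].
Characteristic polynomial det(A - λI) = λ^2 + 6λ + 9 = 0.
Single eigenvalue λ = -3 with algebraic multiplicity 2.
Eigenvector v = (0,1); generalized eigenvector w with (A-λI)w=v is (1,-3).
General solution: e^(-3t)[c_1·v + c_2·(t·v + w)].

x_1(t) = c_2e^(-3t), x_2(t) = c_1e^(-3t) + c_2te^(-3t) - 3c_2e^(-3t)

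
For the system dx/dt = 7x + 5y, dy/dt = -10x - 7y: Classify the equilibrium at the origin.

center

A = [[7,5],[-10,-7]]; det(A-λI) = λ^2 + 1.
λ = 0 ± i: zero real part.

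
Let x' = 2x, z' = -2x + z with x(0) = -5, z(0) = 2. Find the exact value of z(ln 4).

A = [[2,0],[-2,1]]; eigenvalues λ = 1, 2.
Eigenvectors: (0,1) for λ=1, (-1,2) for λ=2.
From the initial condition, c_1 = -8, c_2 = 5.
z(ln 4) = (-8)(4^1)(1) + (5)(4^2)(2) = 128.

128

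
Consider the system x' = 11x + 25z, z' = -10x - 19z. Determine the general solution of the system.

x(t) = -2C_1e^(-4t)sin(5t) + C_1e^(-4t)cos(5t) + C_2e^(-4t)sin(5t) + 2C_2e^(-4t)cos(5t), z(t) = C_1e^(-4t)sin(5t) - C_1e^(-4t)cos(5t) - C_2e^(-4t)sin(5t) - C_2e^(-4t)cos(5t)

Coefficient matrix A = [[11, 25], [-10, -19]].
Characteristic polynomial det(A - λI) = λ^2 + 8λ + 41 = 0.
Eigenvalues λ = -4 ± 5i (complex conjugate pair).
For λ=-4+5i: an eigenvector is (1,-1) - i(-2,1) = (1 + 2i, -1 - i).
A real fundamental pair from Re and Im of e^((-4+5i)t)v: X_1 = e^(-4t)(cos(5t)·(1,-1) + sin(5t)·(-2,1)), X_2 = e^(-4t)(sin(5t)·(1,-1) - cos(5t)·(-2,1)).
General solution: C_1X_1 + C_2X_2.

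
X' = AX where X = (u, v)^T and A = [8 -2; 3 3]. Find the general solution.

Coefficient matrix A = [[8, -2], [3, 3]].
Characteristic polynomial det(A - λI) = λ^2 - 11λ + 30 = 0.
Eigenvalues λ = 6, 5.
For λ=6: (A-λI) row 1 is [2, -2], so an eigenvector is (-1, -1).
For λ=5: (A-λI) row 1 is [3, -2], so an eigenvector is (-2, -3).
General solution: K_1e^(6t)(-1,-1) + K_2e^(5t)(-2,-3).

u(t) = -K_1e^(6t) - 2K_2e^(5t), v(t) = -K_1e^(6t) - 3K_2e^(5t)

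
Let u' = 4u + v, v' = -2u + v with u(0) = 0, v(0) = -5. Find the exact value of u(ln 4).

-240

A = [[4,1],[-2,1]]; eigenvalues λ = 2, 3.
Eigenvectors: (1,-2) for λ=2, (1,-1) for λ=3.
From the initial condition, c_1 = 5, c_2 = -5.
u(ln 4) = (5)(4^2)(1) + (-5)(4^3)(1) = -240.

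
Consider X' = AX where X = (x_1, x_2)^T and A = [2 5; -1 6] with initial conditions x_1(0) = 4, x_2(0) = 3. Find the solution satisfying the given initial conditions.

Coefficient matrix A = [[2, 5], [-1, 6]].
Characteristic polynomial det(A - λI) = λ^2 - 8λ + 17 = 0.
Eigenvalues λ = 4 ± i (complex conjugate pair).
For λ=4+i: an eigenvector is (-2,-1) - i(-1,0) = (-2 + i, -1).
A real fundamental pair from Re and Im of e^((4+i)t)v: X_1 = e^(4t)(cos(t)·(-2,-1) + sin(t)·(-1,0)), X_2 = e^(4t)(sin(t)·(-2,-1) - cos(t)·(-1,0)).
General solution: K_1X_1 + K_2X_2.
Applying x_1(0)=4, x_2(0)=3 gives K_1=-3, K_2=-2.

x_1(t) = 7e^(4t)sin(t) + 4e^(4t)cos(t), x_2(t) = 2e^(4t)sin(t) + 3e^(4t)cos(t)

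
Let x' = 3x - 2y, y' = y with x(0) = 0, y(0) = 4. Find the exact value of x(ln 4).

-240

A = [[3,-2],[0,1]]; eigenvalues λ = 3, 1.
Eigenvectors: (1,0) for λ=3, (-1,-1) for λ=1.
From the initial condition, c_1 = -4, c_2 = -4.
x(ln 4) = (-4)(4^3)(1) + (-4)(4^1)(-1) = -240.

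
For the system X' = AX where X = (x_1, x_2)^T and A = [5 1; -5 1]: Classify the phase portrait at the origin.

unstable spiral

A = [[5,1],[-5,1]]; det(A-λI) = λ^2 - 6λ + 10.
λ = 3 ± i: positive real part.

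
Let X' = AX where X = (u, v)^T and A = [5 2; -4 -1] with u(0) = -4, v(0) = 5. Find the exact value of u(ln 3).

-84

A = [[5,2],[-4,-1]]; eigenvalues λ = 1, 3.
Eigenvectors: (-1,2) for λ=1, (1,-1) for λ=3.
From the initial condition, c_1 = 1, c_2 = -3.
u(ln 3) = (1)(3^1)(-1) + (-3)(3^3)(1) = -84.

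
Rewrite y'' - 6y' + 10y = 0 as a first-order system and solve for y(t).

Let x_1 = y, x_2 = y'. Then x_1' = x_2 and x_2' = -10x_1 + 6x_2.
A = [[0,1],[-10,6]]; det(A-λI) = λ^2 - 6λ + 10.
Eigenvalues λ = 3 ± i.

y(t) = K_1e^(3t)cos(t) + K_2e^(3t)sin(t)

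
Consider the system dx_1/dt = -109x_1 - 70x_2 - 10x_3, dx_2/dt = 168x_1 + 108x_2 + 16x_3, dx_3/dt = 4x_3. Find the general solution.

x_1(t) = 5K_1e^(3t) + 2K_2e^(-4t) - 10K_3e^(4t), x_2(t) = -8K_1e^(3t) - 3K_2e^(-4t) + 16K_3e^(4t), x_3(t) = K_3e^(4t)

Coefficient matrix A = [[-109, -70, -10], [168, 108, 16], [0, 0, 4]].
det(A - λI) = 0 gives eigenvalues λ = 3, -4, 4.
For λ=3: eigenvector (5,-8,0).
For λ=-4: eigenvector (2,-3,0).
For λ=4: eigenvector (-10,16,1).
General solution: K_1e^(3t)(5,-8,0) + K_2e^(-4t)(2,-3,0) + K_3e^(4t)(-10,16,1).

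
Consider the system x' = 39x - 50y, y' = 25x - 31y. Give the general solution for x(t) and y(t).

Coefficient matrix A = [[39, -50], [25, -31]].
Characteristic polynomial det(A - λI) = λ^2 - 8λ + 41 = 0.
Eigenvalues λ = 4 ± 5i (complex conjugate pair).
For λ=4+5i: an eigenvector is (-3,-2) - i(-1,-1) = (-3 + i, -2 + i).
A real fundamental pair from Re and Im of e^((4+5i)t)v: X_1 = e^(4t)(cos(5t)·(-3,-2) + sin(5t)·(-1,-1)), X_2 = e^(4t)(sin(5t)·(-3,-2) - cos(5t)·(-1,-1)).
General solution: K_1X_1 + K_2X_2.

x(t) = -K_1e^(4t)sin(5t) - 3K_1e^(4t)cos(5t) - 3K_2e^(4t)sin(5t) + K_2e^(4t)cos(5t), y(t) = -K_1e^(4t)sin(5t) - 2K_1e^(4t)cos(5t) - 2K_2e^(4t)sin(5t) + K_2e^(4t)cos(5t)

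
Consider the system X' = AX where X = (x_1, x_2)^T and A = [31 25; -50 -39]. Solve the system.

Coefficient matrix A = [[31, 25], [-50, -39]].
Characteristic polynomial det(A - λI) = λ^2 + 8λ + 41 = 0.
Eigenvalues λ = -4 ± 5i (complex conjugate pair).
For λ=-4+5i: an eigenvector is (1,-1) - i(2,-3) = (1 - 2i, -1 + 3i).
A real fundamental pair from Re and Im of e^((-4+5i)t)v: X_1 = e^(-4t)(cos(5t)·(1,-1) + sin(5t)·(2,-3)), X_2 = e^(-4t)(sin(5t)·(1,-1) - cos(5t)·(2,-3)).
General solution: K_1X_1 + K_2X_2.

x_1(t) = 2K_1e^(-4t)sin(5t) + K_1e^(-4t)cos(5t) + K_2e^(-4t)sin(5t) - 2K_2e^(-4t)cos(5t), x_2(t) = -3K_1e^(-4t)sin(5t) - K_1e^(-4t)cos(5t) - K_2e^(-4t)sin(5t) + 3K_2e^(-4t)cos(5t)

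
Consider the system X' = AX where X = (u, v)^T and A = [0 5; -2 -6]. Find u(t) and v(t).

Coefficient matrix A = [[0, 5], [-2, -6]].
Characteristic polynomial det(A - λI) = λ^2 + 6λ + 10 = 0.
Eigenvalues λ = -3 ± i (complex conjugate pair).
For λ=-3+i: an eigenvector is (-2,1) - i(-1,1) = (-2 + i, 1 - i).
A real fundamental pair from Re and Im of e^((-3+i)t)v: X_1 = e^(-3t)(cos(t)·(-2,1) + sin(t)·(-1,1)), X_2 = e^(-3t)(sin(t)·(-2,1) - cos(t)·(-1,1)).
General solution: C_1X_1 + C_2X_2.

u(t) = -C_1e^(-3t)sin(t) - 2C_1e^(-3t)cos(t) - 2C_2e^(-3t)sin(t) + C_2e^(-3t)cos(t), v(t) = C_1e^(-3t)sin(t) + C_1e^(-3t)cos(t) + C_2e^(-3t)sin(t) - C_2e^(-3t)cos(t)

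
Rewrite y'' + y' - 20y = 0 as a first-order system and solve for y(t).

Let x_1 = y, x_2 = y'. Then x_1' = x_2 and x_2' = 20x_1 - x_2.
A = [[0,1],[20,-1]]; det(A-λI) = λ^2 + λ - 20.
Eigenvalues λ = -5, 4 with eigenvectors (1,-5), (1,4).

y(t) = K_1e^(-5t) + K_2e^(4t)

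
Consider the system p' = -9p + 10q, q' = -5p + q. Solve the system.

p(t) = -C_1e^(-4t)sin(5t) + C_1e^(-4t)cos(5t) + C_2e^(-4t)sin(5t) + C_2e^(-4t)cos(5t), q(t) = -C_1e^(-4t)sin(5t) + C_2e^(-4t)cos(5t)

Coefficient matrix A = [[-9, 10], [-5, 1]].
Characteristic polynomial det(A - λI) = λ^2 + 8λ + 41 = 0.
Eigenvalues λ = -4 ± 5i (complex conjugate pair).
For λ=-4+5i: an eigenvector is (1,0) - i(-1,-1) = (1 + i, 0 + i).
A real fundamental pair from Re and Im of e^((-4+5i)t)v: X_1 = e^(-4t)(cos(5t)·(1,0) + sin(5t)·(-1,-1)), X_2 = e^(-4t)(sin(5t)·(1,0) - cos(5t)·(-1,-1)).
General solution: C_1X_1 + C_2X_2.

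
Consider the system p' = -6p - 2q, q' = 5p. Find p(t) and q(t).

p(t) = K_1e^(-3t)sin(t) + K_1e^(-3t)cos(t) + K_2e^(-3t)sin(t) - K_2e^(-3t)cos(t), q(t) = -K_1e^(-3t)sin(t) - 2K_1e^(-3t)cos(t) - 2K_2e^(-3t)sin(t) + K_2e^(-3t)cos(t)

Coefficient matrix A = [[-6, -2], [5, 0]].
Characteristic polynomial det(A - λI) = λ^2 + 6λ + 10 = 0.
Eigenvalues λ = -3 ± i (complex conjugate pair).
For λ=-3+i: an eigenvector is (1,-2) - i(1,-1) = (1 - i, -2 + i).
A real fundamental pair from Re and Im of e^((-3+i)t)v: X_1 = e^(-3t)(cos(t)·(1,-2) + sin(t)·(1,-1)), X_2 = e^(-3t)(sin(t)·(1,-2) - cos(t)·(1,-1)).
General solution: K_1X_1 + K_2X_2.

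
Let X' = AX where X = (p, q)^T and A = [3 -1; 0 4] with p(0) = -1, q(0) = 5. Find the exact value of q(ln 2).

80

A = [[3,-1],[0,4]]; eigenvalues λ = 4, 3.
Eigenvectors: (-1,1) for λ=4, (1,0) for λ=3.
From the initial condition, c_1 = 5, c_2 = 4.
q(ln 2) = (5)(2^4)(1) + (4)(2^3)(0) = 80.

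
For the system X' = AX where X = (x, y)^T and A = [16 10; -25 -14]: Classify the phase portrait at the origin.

A = [[16,10],[-25,-14]]; det(A-λI) = λ^2 - 2λ + 26.
λ = 1 ± 5i: positive real part.

unstable spiral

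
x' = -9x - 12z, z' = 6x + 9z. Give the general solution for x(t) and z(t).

Coefficient matrix A = [[-9, -12], [6, 9]].
Characteristic polynomial det(A - λI) = λ^2 - 9 = 0.
Eigenvalues λ = 3, -3.
For λ=3: (A-λI) row 1 is [-12, -12], so an eigenvector is (1, -1).
For λ=-3: (A-λI) row 1 is [-6, -12], so an eigenvector is (-2, 1).
General solution: c_1e^(3t)(1,-1) + c_2e^(-3t)(-2,1).

x(t) = c_1e^(3t) - 2c_2e^(-3t), z(t) = -c_1e^(3t) + c_2e^(-3t)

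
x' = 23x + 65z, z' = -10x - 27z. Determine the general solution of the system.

x(t) = 2C_1e^(-2t)sin(5t) + 3C_1e^(-2t)cos(5t) + 3C_2e^(-2t)sin(5t) - 2C_2e^(-2t)cos(5t), z(t) = -C_1e^(-2t)sin(5t) - C_1e^(-2t)cos(5t) - C_2e^(-2t)sin(5t) + C_2e^(-2t)cos(5t)

Coefficient matrix A = [[23, 65], [-10, -27]].
Characteristic polynomial det(A - λI) = λ^2 + 4λ + 29 = 0.
Eigenvalues λ = -2 ± 5i (complex conjugate pair).
For λ=-2+5i: an eigenvector is (3,-1) - i(2,-1) = (3 - 2i, -1 + i).
A real fundamental pair from Re and Im of e^((-2+5i)t)v: X_1 = e^(-2t)(cos(5t)·(3,-1) + sin(5t)·(2,-1)), X_2 = e^(-2t)(sin(5t)·(3,-1) - cos(5t)·(2,-1)).
General solution: C_1X_1 + C_2X_2.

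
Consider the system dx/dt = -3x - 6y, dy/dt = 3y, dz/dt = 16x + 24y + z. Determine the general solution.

x(t) = c_1e^(-3t) - c_2e^(3t), y(t) = c_2e^(3t), z(t) = -4c_1e^(-3t) + 4c_2e^(3t) + c_3e^(t)

Coefficient matrix A = [[-3, -6, 0], [0, 3, 0], [16, 24, 1]].
det(A - λI) = 0 gives eigenvalues λ = -3, 3, 1.
For λ=-3: eigenvector (1,0,-4).
For λ=3: eigenvector (-1,1,4).
For λ=1: eigenvector (0,0,1).
General solution: c_1e^(-3t)(1,0,-4) + c_2e^(3t)(-1,1,4) + c_3e^(t)(0,0,1).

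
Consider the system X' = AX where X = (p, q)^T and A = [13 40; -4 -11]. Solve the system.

p(t) = K_1e^(t)sin(4t) - 3K_1e^(t)cos(4t) - 3K_2e^(t)sin(4t) - K_2e^(t)cos(4t), q(t) = K_1e^(t)cos(4t) + K_2e^(t)sin(4t)

Coefficient matrix A = [[13, 40], [-4, -11]].
Characteristic polynomial det(A - λI) = λ^2 - 2λ + 17 = 0.
Eigenvalues λ = 1 ± 4i (complex conjugate pair).
For λ=1+4i: an eigenvector is (-3,1) - i(1,0) = (-3 - i, 1).
A real fundamental pair from Re and Im of e^((1+4i)t)v: X_1 = e^(t)(cos(4t)·(-3,1) + sin(4t)·(1,0)), X_2 = e^(t)(sin(4t)·(-3,1) - cos(4t)·(1,0)).
General solution: K_1X_1 + K_2X_2.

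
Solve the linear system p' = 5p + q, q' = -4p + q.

p(t) = K_1e^(3t) + K_2te^(3t) + K_2e^(3t), q(t) = -2K_1e^(3t) - 2K_2te^(3t) - K_2e^(3t)

Coefficient matrix A = [[5, 1], [-4, 1]].
Characteristic polynomial det(A - λI) = λ^2 - 6λ + 9 = 0.
Single eigenvalue λ = 3 with algebraic multiplicity 2.
Eigenvector v = (1,-2); generalized eigenvector w with (A-λI)w=v is (1,-1).
General solution: e^(3t)[K_1·v + K_2·(t·v + w)].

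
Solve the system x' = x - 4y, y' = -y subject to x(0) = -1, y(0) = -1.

x(t) = e^(t) - 2e^(-t), y(t) = -e^(-t)

Coefficient matrix A = [[1, -4], [0, -1]].
Characteristic polynomial det(A - λI) = λ^2 - 1 = 0.
Eigenvalues λ = -1, 1.
For λ=-1: (A-λI) row 1 is [2, -4], so an eigenvector is (-2, -1).
For λ=1: (A-λI) row 1 is [0, -4], so an eigenvector is (1, 0).
General solution: K_1e^(-t)(-2,-1) + K_2e^(t)(1,0).
Applying x(0)=-1, y(0)=-1 gives K_1=1, K_2=1.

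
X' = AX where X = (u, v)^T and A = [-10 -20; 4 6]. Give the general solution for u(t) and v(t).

Coefficient matrix A = [[-10, -20], [4, 6]].
Characteristic polynomial det(A - λI) = λ^2 + 4λ + 20 = 0.
Eigenvalues λ = -2 ± 4i (complex conjugate pair).
For λ=-2+4i: an eigenvector is (1,0) - i(-2,1) = (1 + 2i, 0 - i).
A real fundamental pair from Re and Im of e^((-2+4i)t)v: X_1 = e^(-2t)(cos(4t)·(1,0) + sin(4t)·(-2,1)), X_2 = e^(-2t)(sin(4t)·(1,0) - cos(4t)·(-2,1)).
General solution: c_1X_1 + c_2X_2.

u(t) = -2c_1e^(-2t)sin(4t) + c_1e^(-2t)cos(4t) + c_2e^(-2t)sin(4t) + 2c_2e^(-2t)cos(4t), v(t) = c_1e^(-2t)sin(4t) - c_2e^(-2t)cos(4t)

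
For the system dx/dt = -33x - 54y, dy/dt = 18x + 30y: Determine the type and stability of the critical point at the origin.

saddle

A = [[-33,-54],[18,30]]; det(A-λI) = λ^2 + 3λ - 18.
λ = -6, 3: opposite signs.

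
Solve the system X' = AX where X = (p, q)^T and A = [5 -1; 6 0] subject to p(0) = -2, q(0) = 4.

Coefficient matrix A = [[5, -1], [6, 0]].
Characteristic polynomial det(A - λI) = λ^2 - 5λ + 6 = 0.
Eigenvalues λ = 3, 2.
For λ=3: (A-λI) row 1 is [2, -1], so an eigenvector is (1, 2).
For λ=2: (A-λI) row 1 is [3, -1], so an eigenvector is (-1, -3).
General solution: c_1e^(3t)(1,2) + c_2e^(2t)(-1,-3).
Applying p(0)=-2, q(0)=4 gives c_1=-10, c_2=-8.

p(t) = -10e^(3t) + 8e^(2t), q(t) = -20e^(3t) + 24e^(2t)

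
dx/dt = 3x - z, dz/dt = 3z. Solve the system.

Coefficient matrix A = [[3, -1], [0, 3]].
Characteristic polynomial det(A - λI) = λ^2 - 6λ + 9 = 0.
Single eigenvalue λ = 3 with algebraic multiplicity 2.
Eigenvector v = (-1,0); generalized eigenvector w with (A-λI)w=v is (-3,1).
General solution: e^(3t)[K_1·v + K_2·(t·v + w)].

x(t) = -K_1e^(3t) - K_2te^(3t) - 3K_2e^(3t), z(t) = K_2e^(3t)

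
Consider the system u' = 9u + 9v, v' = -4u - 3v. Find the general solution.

Coefficient matrix A = [[9, 9], [-4, -3]].
Characteristic polynomial det(A - λI) = λ^2 - 6λ + 9 = 0.
Single eigenvalue λ = 3 with algebraic multiplicity 2.
Eigenvector v = (3,-2); generalized eigenvector w with (A-λI)w=v is (-1,1).
General solution: e^(3t)[C_1·v + C_2·(t·v + w)].

u(t) = 3C_1e^(3t) + 3C_2te^(3t) - C_2e^(3t), v(t) = -2C_1e^(3t) - 2C_2te^(3t) + C_2e^(3t)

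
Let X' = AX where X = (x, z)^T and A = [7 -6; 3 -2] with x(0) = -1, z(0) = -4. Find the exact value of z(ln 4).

740

A = [[7,-6],[3,-2]]; eigenvalues λ = 4, 1.
Eigenvectors: (2,1) for λ=4, (-1,-1) for λ=1.
From the initial condition, c_1 = 3, c_2 = 7.
z(ln 4) = (3)(4^4)(1) + (7)(4^1)(-1) = 740.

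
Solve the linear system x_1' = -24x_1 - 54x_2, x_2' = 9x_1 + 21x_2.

Coefficient matrix A = [[-24, -54], [9, 21]].
Characteristic polynomial det(A - λI) = λ^2 + 3λ - 18 = 0.
Eigenvalues λ = -6, 3.
For λ=-6: (A-λI) row 1 is [-18, -54], so an eigenvector is (-3, 1).
For λ=3: (A-λI) row 1 is [-27, -54], so an eigenvector is (-2, 1).
General solution: K_1e^(-6t)(-3,1) + K_2e^(3t)(-2,1).

x_1(t) = -3K_1e^(-6t) - 2K_2e^(3t), x_2(t) = K_1e^(-6t) + K_2e^(3t)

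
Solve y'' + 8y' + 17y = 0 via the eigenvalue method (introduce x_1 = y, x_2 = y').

Let x_1 = y, x_2 = y'. Then x_1' = x_2 and x_2' = -17x_1 - 8x_2.
A = [[0,1],[-17,-8]]; det(A-λI) = λ^2 + 8λ + 17.
Eigenvalues λ = -4 ± i.

y(t) = C_1e^(-4t)cos(t) + C_2e^(-4t)sin(t)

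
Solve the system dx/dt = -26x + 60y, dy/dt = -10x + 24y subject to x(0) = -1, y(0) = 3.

x(t) = 20e^(4t) - 21e^(-6t), y(t) = 10e^(4t) - 7e^(-6t)

Coefficient matrix A = [[-26, 60], [-10, 24]].
Characteristic polynomial det(A - λI) = λ^2 + 2λ - 24 = 0.
Eigenvalues λ = -6, 4.
For λ=-6: (A-λI) row 1 is [-20, 60], so an eigenvector is (-3, -1).
For λ=4: (A-λI) row 1 is [-30, 60], so an eigenvector is (2, 1).
General solution: C_1e^(-6t)(-3,-1) + C_2e^(4t)(2,1).
Applying x(0)=-1, y(0)=3 gives C_1=7, C_2=10.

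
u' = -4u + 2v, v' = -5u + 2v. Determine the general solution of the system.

Coefficient matrix A = [[-4, 2], [-5, 2]].
Characteristic polynomial det(A - λI) = λ^2 + 2λ + 2 = 0.
Eigenvalues λ = -1 ± i (complex conjugate pair).
For λ=-1+i: an eigenvector is (1,1) - i(-1,-2) = (1 + i, 1 + 2i).
A real fundamental pair from Re and Im of e^((-1+i)t)v: X_1 = e^(-t)(cos(t)·(1,1) + sin(t)·(-1,-2)), X_2 = e^(-t)(sin(t)·(1,1) - cos(t)·(-1,-2)).
General solution: C_1X_1 + C_2X_2.

u(t) = -C_1e^(-t)sin(t) + C_1e^(-t)cos(t) + C_2e^(-t)sin(t) + C_2e^(-t)cos(t), v(t) = -2C_1e^(-t)sin(t) + C_1e^(-t)cos(t) + C_2e^(-t)sin(t) + 2C_2e^(-t)cos(t)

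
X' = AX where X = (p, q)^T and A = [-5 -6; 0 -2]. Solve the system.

p(t) = -K_1e^(-5t) + 2K_2e^(-2t), q(t) = -K_2e^(-2t)

Coefficient matrix A = [[-5, -6], [0, -2]].
Characteristic polynomial det(A - λI) = λ^2 + 7λ + 10 = 0.
Eigenvalues λ = -5, -2.
For λ=-5: (A-λI) row 1 is [0, -6], so an eigenvector is (-1, 0).
For λ=-2: (A-λI) row 1 is [-3, -6], so an eigenvector is (2, -1).
General solution: K_1e^(-5t)(-1,0) + K_2e^(-2t)(2,-1).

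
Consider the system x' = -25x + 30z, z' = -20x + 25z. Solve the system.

x(t) = -c_1e^(5t) + 3c_2e^(-5t), z(t) = -c_1e^(5t) + 2c_2e^(-5t)

Coefficient matrix A = [[-25, 30], [-20, 25]].
Characteristic polynomial det(A - λI) = λ^2 - 25 = 0.
Eigenvalues λ = 5, -5.
For λ=5: (A-λI) row 1 is [-30, 30], so an eigenvector is (-1, -1).
For λ=-5: (A-λI) row 1 is [-20, 30], so an eigenvector is (3, 2).
General solution: c_1e^(5t)(-1,-1) + c_2e^(-5t)(3,2).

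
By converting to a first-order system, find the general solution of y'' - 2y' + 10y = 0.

Let x_1 = y, x_2 = y'. Then x_1' = x_2 and x_2' = -10x_1 + 2x_2.
A = [[0,1],[-10,2]]; det(A-λI) = λ^2 - 2λ + 10.
Eigenvalues λ = 1 ± 3i.

y(t) = c_1e^(t)cos(3t) + c_2e^(t)sin(3t)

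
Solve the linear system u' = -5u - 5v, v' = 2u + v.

u(t) = c_1e^(-2t)sin(t) - 2c_1e^(-2t)cos(t) - 2c_2e^(-2t)sin(t) - c_2e^(-2t)cos(t), v(t) = -c_1e^(-2t)sin(t) + c_1e^(-2t)cos(t) + c_2e^(-2t)sin(t) + c_2e^(-2t)cos(t)

Coefficient matrix A = [[-5, -5], [2, 1]].
Characteristic polynomial det(A - λI) = λ^2 + 4λ + 5 = 0.
Eigenvalues λ = -2 ± i (complex conjugate pair).
For λ=-2+i: an eigenvector is (-2,1) - i(1,-1) = (-2 - i, 1 + i).
A real fundamental pair from Re and Im of e^((-2+i)t)v: X_1 = e^(-2t)(cos(t)·(-2,1) + sin(t)·(1,-1)), X_2 = e^(-2t)(sin(t)·(-2,1) - cos(t)·(1,-1)).
General solution: c_1X_1 + c_2X_2.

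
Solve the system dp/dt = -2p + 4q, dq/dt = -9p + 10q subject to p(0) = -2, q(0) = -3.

p(t) = -2e^(4t), q(t) = -3e^(4t)

Coefficient matrix A = [[-2, 4], [-9, 10]].
Characteristic polynomial det(A - λI) = λ^2 - 8λ + 16 = 0.
Single eigenvalue λ = 4 with algebraic multiplicity 2.
Eigenvector v = (-2,-3); generalized eigenvector w with (A-λI)w=v is (1,1).
General solution: e^(4t)[C_1·v + C_2·(t·v + w)].
Applying p(0)=-2, q(0)=-3 gives C_1=1, C_2=0.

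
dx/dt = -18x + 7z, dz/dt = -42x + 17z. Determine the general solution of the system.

Coefficient matrix A = [[-18, 7], [-42, 17]].
Characteristic polynomial det(A - λI) = λ^2 + λ - 12 = 0.
Eigenvalues λ = 3, -4.
For λ=3: (A-λI) row 1 is [-21, 7], so an eigenvector is (1, 3).
For λ=-4: (A-λI) row 1 is [-14, 7], so an eigenvector is (-1, -2).
General solution: K_1e^(3t)(1,3) + K_2e^(-4t)(-1,-2).

x(t) = K_1e^(3t) - K_2e^(-4t), z(t) = 3K_1e^(3t) - 2K_2e^(-4t)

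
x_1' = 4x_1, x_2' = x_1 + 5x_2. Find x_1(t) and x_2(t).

x_1(t) = -C_1e^(4t), x_2(t) = C_1e^(4t) - C_2e^(5t)

Coefficient matrix A = [[4, 0], [1, 5]].
Characteristic polynomial det(A - λI) = λ^2 - 9λ + 20 = 0.
Eigenvalues λ = 4, 5.
For λ=4: (A-λI) row 2 is [1, 1], so an eigenvector is (-1, 1).
For λ=5: (A-λI) row 1 is [-1, 0], so an eigenvector is (0, -1).
General solution: C_1e^(4t)(-1,1) + C_2e^(5t)(0,-1).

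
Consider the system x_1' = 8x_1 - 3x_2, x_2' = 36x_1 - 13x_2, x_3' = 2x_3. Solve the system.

Coefficient matrix A = [[8, -3, 0], [36, -13, 0], [0, 0, 2]].
det(A - λI) = 0 gives eigenvalues λ = -4, -1, 2.
For λ=-4: eigenvector (1,4,0).
For λ=-1: eigenvector (-1,-3,0).
For λ=2: eigenvector (0,0,1).
General solution: K_1e^(-4t)(1,4,0) + K_2e^(-t)(-1,-3,0) + K_3e^(2t)(0,0,1).

x_1(t) = K_1e^(-4t) - K_2e^(-t), x_2(t) = 4K_1e^(-4t) - 3K_2e^(-t), x_3(t) = K_3e^(2t)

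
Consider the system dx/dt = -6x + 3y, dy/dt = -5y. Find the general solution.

x(t) = -3C_1e^(-5t) + C_2e^(-6t), y(t) = -C_1e^(-5t)

Coefficient matrix A = [[-6, 3], [0, -5]].
Characteristic polynomial det(A - λI) = λ^2 + 11λ + 30 = 0.
Eigenvalues λ = -5, -6.
For λ=-5: (A-λI) row 1 is [-1, 3], so an eigenvector is (-3, -1).
For λ=-6: (A-λI) row 1 is [0, 3], so an eigenvector is (1, 0).
General solution: C_1e^(-5t)(-3,-1) + C_2e^(-6t)(1,0).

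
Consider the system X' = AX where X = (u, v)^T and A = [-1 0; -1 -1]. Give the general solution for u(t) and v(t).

u(t) = -c_2e^(-t), v(t) = c_1e^(-t) + c_2te^(-t) + 2c_2e^(-t)

Coefficient matrix A = [[-1, 0], [-1, -1]].
Characteristic polynomial det(A - λI) = λ^2 + 2λ + 1 = 0.
Single eigenvalue λ = -1 with algebraic multiplicity 2.
Eigenvector v = (0,1); generalized eigenvector w with (A-λI)w=v is (-1,2).
General solution: e^(-t)[c_1·v + c_2·(t·v + w)].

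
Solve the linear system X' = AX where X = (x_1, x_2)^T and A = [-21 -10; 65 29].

x_1(t) = -K_1e^(4t)sin(5t) - K_1e^(4t)cos(5t) - K_2e^(4t)sin(5t) + K_2e^(4t)cos(5t), x_2(t) = 2K_1e^(4t)sin(5t) + 3K_1e^(4t)cos(5t) + 3K_2e^(4t)sin(5t) - 2K_2e^(4t)cos(5t)

Coefficient matrix A = [[-21, -10], [65, 29]].
Characteristic polynomial det(A - λI) = λ^2 - 8λ + 41 = 0.
Eigenvalues λ = 4 ± 5i (complex conjugate pair).
For λ=4+5i: an eigenvector is (-1,3) - i(-1,2) = (-1 + i, 3 - 2i).
A real fundamental pair from Re and Im of e^((4+5i)t)v: X_1 = e^(4t)(cos(5t)·(-1,3) + sin(5t)·(-1,2)), X_2 = e^(4t)(sin(5t)·(-1,3) - cos(5t)·(-1,2)).
General solution: K_1X_1 + K_2X_2.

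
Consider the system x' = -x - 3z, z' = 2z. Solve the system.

Coefficient matrix A = [[-1, -3], [0, 2]].
Characteristic polynomial det(A - λI) = λ^2 - λ - 2 = 0.
Eigenvalues λ = -1, 2.
For λ=-1: (A-λI) row 1 is [0, -3], so an eigenvector is (-1, 0).
For λ=2: (A-λI) row 1 is [-3, -3], so an eigenvector is (1, -1).
General solution: K_1e^(-t)(-1,0) + K_2e^(2t)(1,-1).

x(t) = -K_1e^(-t) + K_2e^(2t), z(t) = -K_2e^(2t)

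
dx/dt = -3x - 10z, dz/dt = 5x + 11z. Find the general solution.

Coefficient matrix A = [[-3, -10], [5, 11]].
Characteristic polynomial det(A - λI) = λ^2 - 8λ + 17 = 0.
Eigenvalues λ = 4 ± i (complex conjugate pair).
For λ=4+i: an eigenvector is (-3,2) - i(1,-1) = (-3 - i, 2 + i).
A real fundamental pair from Re and Im of e^((4+i)t)v: X_1 = e^(4t)(cos(t)·(-3,2) + sin(t)·(1,-1)), X_2 = e^(4t)(sin(t)·(-3,2) - cos(t)·(1,-1)).
General solution: c_1X_1 + c_2X_2.

x(t) = c_1e^(4t)sin(t) - 3c_1e^(4t)cos(t) - 3c_2e^(4t)sin(t) - c_2e^(4t)cos(t), z(t) = -c_1e^(4t)sin(t) + 2c_1e^(4t)cos(t) + 2c_2e^(4t)sin(t) + c_2e^(4t)cos(t)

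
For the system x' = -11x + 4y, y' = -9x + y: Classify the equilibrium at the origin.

A = [[-11,4],[-9,1]]; det(A-λI) = λ^2 + 10λ + 25.
repeated λ = -5 with a single eigenvector.

stable improper node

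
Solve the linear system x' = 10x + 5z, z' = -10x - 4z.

x(t) = K_1e^(3t)sin(t) - 2K_1e^(3t)cos(t) - 2K_2e^(3t)sin(t) - K_2e^(3t)cos(t), z(t) = -K_1e^(3t)sin(t) + 3K_1e^(3t)cos(t) + 3K_2e^(3t)sin(t) + K_2e^(3t)cos(t)

Coefficient matrix A = [[10, 5], [-10, -4]].
Characteristic polynomial det(A - λI) = λ^2 - 6λ + 10 = 0.
Eigenvalues λ = 3 ± i (complex conjugate pair).
For λ=3+i: an eigenvector is (-2,3) - i(1,-1) = (-2 - i, 3 + i).
A real fundamental pair from Re and Im of e^((3+i)t)v: X_1 = e^(3t)(cos(t)·(-2,3) + sin(t)·(1,-1)), X_2 = e^(3t)(sin(t)·(-2,3) - cos(t)·(1,-1)).
General solution: K_1X_1 + K_2X_2.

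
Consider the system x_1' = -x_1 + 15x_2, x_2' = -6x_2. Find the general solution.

Coefficient matrix A = [[-1, 15], [0, -6]].
Characteristic polynomial det(A - λI) = λ^2 + 7λ + 6 = 0.
Eigenvalues λ = -1, -6.
For λ=-1: (A-λI) row 1 is [0, 15], so an eigenvector is (-1, 0).
For λ=-6: (A-λI) row 1 is [5, 15], so an eigenvector is (3, -1).
General solution: K_1e^(-t)(-1,0) + K_2e^(-6t)(3,-1).

x_1(t) = -K_1e^(-t) + 3K_2e^(-6t), x_2(t) = -K_2e^(-6t)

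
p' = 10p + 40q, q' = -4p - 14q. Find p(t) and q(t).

p(t) = -K_1e^(-2t)sin(4t) + 3K_1e^(-2t)cos(4t) + 3K_2e^(-2t)sin(4t) + K_2e^(-2t)cos(4t), q(t) = -K_1e^(-2t)cos(4t) - K_2e^(-2t)sin(4t)

Coefficient matrix A = [[10, 40], [-4, -14]].
Characteristic polynomial det(A - λI) = λ^2 + 4λ + 20 = 0.
Eigenvalues λ = -2 ± 4i (complex conjugate pair).
For λ=-2+4i: an eigenvector is (3,-1) - i(-1,0) = (3 + i, -1).
A real fundamental pair from Re and Im of e^((-2+4i)t)v: X_1 = e^(-2t)(cos(4t)·(3,-1) + sin(4t)·(-1,0)), X_2 = e^(-2t)(sin(4t)·(3,-1) - cos(4t)·(-1,0)).
General solution: K_1X_1 + K_2X_2.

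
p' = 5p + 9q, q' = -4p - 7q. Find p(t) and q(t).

Coefficient matrix A = [[5, 9], [-4, -7]].
Characteristic polynomial det(A - λI) = λ^2 + 2λ + 1 = 0.
Single eigenvalue λ = -1 with algebraic multiplicity 2.
Eigenvector v = (3,-2); generalized eigenvector w with (A-λI)w=v is (2,-1).
General solution: e^(-t)[c_1·v + c_2·(t·v + w)].

p(t) = 3c_1e^(-t) + 3c_2te^(-t) + 2c_2e^(-t), q(t) = -2c_1e^(-t) - 2c_2te^(-t) - c_2e^(-t)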